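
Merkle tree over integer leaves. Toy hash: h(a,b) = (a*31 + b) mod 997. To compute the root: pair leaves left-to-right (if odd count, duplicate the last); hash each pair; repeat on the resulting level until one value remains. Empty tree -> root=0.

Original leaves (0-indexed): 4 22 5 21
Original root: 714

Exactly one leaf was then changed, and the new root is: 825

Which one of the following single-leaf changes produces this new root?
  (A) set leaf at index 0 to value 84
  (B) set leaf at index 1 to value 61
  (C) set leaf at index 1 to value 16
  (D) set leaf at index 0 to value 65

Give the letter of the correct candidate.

Answer: A

Derivation:
Original leaves: [4, 22, 5, 21]
Target new root: 825
Try each candidate change and compute the resulting root:
Candidate A: set leaf[0] = 84 -> leaves = [84, 22, 5, 21]
  L0: [84, 22, 5, 21]
  L1: h(84,22)=(84*31+22)%997=632 h(5,21)=(5*31+21)%997=176 -> [632, 176]
  L2: h(632,176)=(632*31+176)%997=825 -> [825]
  root = 825 == target 825  ** MATCH **
Candidate B: set leaf[1] = 61 -> leaves = [4, 61, 5, 21]
  L0: [4, 61, 5, 21]
  L1: h(4,61)=(4*31+61)%997=185 h(5,21)=(5*31+21)%997=176 -> [185, 176]
  L2: h(185,176)=(185*31+176)%997=926 -> [926]
  root = 926 != target 825
Candidate C: set leaf[1] = 16 -> leaves = [4, 16, 5, 21]
  L0: [4, 16, 5, 21]
  L1: h(4,16)=(4*31+16)%997=140 h(5,21)=(5*31+21)%997=176 -> [140, 176]
  L2: h(140,176)=(140*31+176)%997=528 -> [528]
  root = 528 != target 825
Candidate D: set leaf[0] = 65 -> leaves = [65, 22, 5, 21]
  L0: [65, 22, 5, 21]
  L1: h(65,22)=(65*31+22)%997=43 h(5,21)=(5*31+21)%997=176 -> [43, 176]
  L2: h(43,176)=(43*31+176)%997=512 -> [512]
  root = 512 != target 825
Candidate A produces the target root.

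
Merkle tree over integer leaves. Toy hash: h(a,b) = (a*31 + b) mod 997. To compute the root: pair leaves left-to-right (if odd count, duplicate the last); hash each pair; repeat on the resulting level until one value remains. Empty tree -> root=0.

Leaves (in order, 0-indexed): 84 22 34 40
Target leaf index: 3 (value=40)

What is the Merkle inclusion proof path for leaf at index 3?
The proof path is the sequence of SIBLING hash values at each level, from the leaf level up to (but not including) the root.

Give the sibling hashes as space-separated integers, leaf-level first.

L0 (leaves): [84, 22, 34, 40], target index=3
L1: h(84,22)=(84*31+22)%997=632 [pair 0] h(34,40)=(34*31+40)%997=97 [pair 1] -> [632, 97]
  Sibling for proof at L0: 34
L2: h(632,97)=(632*31+97)%997=746 [pair 0] -> [746]
  Sibling for proof at L1: 632
Root: 746
Proof path (sibling hashes from leaf to root): [34, 632]

Answer: 34 632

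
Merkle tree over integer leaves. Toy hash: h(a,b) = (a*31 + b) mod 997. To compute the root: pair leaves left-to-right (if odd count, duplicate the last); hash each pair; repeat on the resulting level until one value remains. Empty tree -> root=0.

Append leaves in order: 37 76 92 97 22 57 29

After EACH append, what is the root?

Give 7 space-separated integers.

Answer: 37 226 977 982 129 252 441

Derivation:
After append 37 (leaves=[37]):
  L0: [37]
  root=37
After append 76 (leaves=[37, 76]):
  L0: [37, 76]
  L1: h(37,76)=(37*31+76)%997=226 -> [226]
  root=226
After append 92 (leaves=[37, 76, 92]):
  L0: [37, 76, 92]
  L1: h(37,76)=(37*31+76)%997=226 h(92,92)=(92*31+92)%997=950 -> [226, 950]
  L2: h(226,950)=(226*31+950)%997=977 -> [977]
  root=977
After append 97 (leaves=[37, 76, 92, 97]):
  L0: [37, 76, 92, 97]
  L1: h(37,76)=(37*31+76)%997=226 h(92,97)=(92*31+97)%997=955 -> [226, 955]
  L2: h(226,955)=(226*31+955)%997=982 -> [982]
  root=982
After append 22 (leaves=[37, 76, 92, 97, 22]):
  L0: [37, 76, 92, 97, 22]
  L1: h(37,76)=(37*31+76)%997=226 h(92,97)=(92*31+97)%997=955 h(22,22)=(22*31+22)%997=704 -> [226, 955, 704]
  L2: h(226,955)=(226*31+955)%997=982 h(704,704)=(704*31+704)%997=594 -> [982, 594]
  L3: h(982,594)=(982*31+594)%997=129 -> [129]
  root=129
After append 57 (leaves=[37, 76, 92, 97, 22, 57]):
  L0: [37, 76, 92, 97, 22, 57]
  L1: h(37,76)=(37*31+76)%997=226 h(92,97)=(92*31+97)%997=955 h(22,57)=(22*31+57)%997=739 -> [226, 955, 739]
  L2: h(226,955)=(226*31+955)%997=982 h(739,739)=(739*31+739)%997=717 -> [982, 717]
  L3: h(982,717)=(982*31+717)%997=252 -> [252]
  root=252
After append 29 (leaves=[37, 76, 92, 97, 22, 57, 29]):
  L0: [37, 76, 92, 97, 22, 57, 29]
  L1: h(37,76)=(37*31+76)%997=226 h(92,97)=(92*31+97)%997=955 h(22,57)=(22*31+57)%997=739 h(29,29)=(29*31+29)%997=928 -> [226, 955, 739, 928]
  L2: h(226,955)=(226*31+955)%997=982 h(739,928)=(739*31+928)%997=906 -> [982, 906]
  L3: h(982,906)=(982*31+906)%997=441 -> [441]
  root=441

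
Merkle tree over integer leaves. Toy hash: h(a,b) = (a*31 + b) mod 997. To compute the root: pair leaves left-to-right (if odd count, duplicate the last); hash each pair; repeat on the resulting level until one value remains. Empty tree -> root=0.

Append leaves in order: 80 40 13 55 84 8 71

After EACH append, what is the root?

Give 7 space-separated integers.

Answer: 80 526 770 812 521 83 740

Derivation:
After append 80 (leaves=[80]):
  L0: [80]
  root=80
After append 40 (leaves=[80, 40]):
  L0: [80, 40]
  L1: h(80,40)=(80*31+40)%997=526 -> [526]
  root=526
After append 13 (leaves=[80, 40, 13]):
  L0: [80, 40, 13]
  L1: h(80,40)=(80*31+40)%997=526 h(13,13)=(13*31+13)%997=416 -> [526, 416]
  L2: h(526,416)=(526*31+416)%997=770 -> [770]
  root=770
After append 55 (leaves=[80, 40, 13, 55]):
  L0: [80, 40, 13, 55]
  L1: h(80,40)=(80*31+40)%997=526 h(13,55)=(13*31+55)%997=458 -> [526, 458]
  L2: h(526,458)=(526*31+458)%997=812 -> [812]
  root=812
After append 84 (leaves=[80, 40, 13, 55, 84]):
  L0: [80, 40, 13, 55, 84]
  L1: h(80,40)=(80*31+40)%997=526 h(13,55)=(13*31+55)%997=458 h(84,84)=(84*31+84)%997=694 -> [526, 458, 694]
  L2: h(526,458)=(526*31+458)%997=812 h(694,694)=(694*31+694)%997=274 -> [812, 274]
  L3: h(812,274)=(812*31+274)%997=521 -> [521]
  root=521
After append 8 (leaves=[80, 40, 13, 55, 84, 8]):
  L0: [80, 40, 13, 55, 84, 8]
  L1: h(80,40)=(80*31+40)%997=526 h(13,55)=(13*31+55)%997=458 h(84,8)=(84*31+8)%997=618 -> [526, 458, 618]
  L2: h(526,458)=(526*31+458)%997=812 h(618,618)=(618*31+618)%997=833 -> [812, 833]
  L3: h(812,833)=(812*31+833)%997=83 -> [83]
  root=83
After append 71 (leaves=[80, 40, 13, 55, 84, 8, 71]):
  L0: [80, 40, 13, 55, 84, 8, 71]
  L1: h(80,40)=(80*31+40)%997=526 h(13,55)=(13*31+55)%997=458 h(84,8)=(84*31+8)%997=618 h(71,71)=(71*31+71)%997=278 -> [526, 458, 618, 278]
  L2: h(526,458)=(526*31+458)%997=812 h(618,278)=(618*31+278)%997=493 -> [812, 493]
  L3: h(812,493)=(812*31+493)%997=740 -> [740]
  root=740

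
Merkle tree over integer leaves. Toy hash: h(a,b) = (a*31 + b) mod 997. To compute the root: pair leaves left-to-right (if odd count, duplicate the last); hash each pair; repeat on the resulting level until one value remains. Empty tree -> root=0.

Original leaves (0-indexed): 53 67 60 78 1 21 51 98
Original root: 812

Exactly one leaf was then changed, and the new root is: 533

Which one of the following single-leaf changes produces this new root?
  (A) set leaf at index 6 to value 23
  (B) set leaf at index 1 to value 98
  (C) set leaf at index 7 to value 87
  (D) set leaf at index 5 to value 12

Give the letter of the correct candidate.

Answer: D

Derivation:
Original leaves: [53, 67, 60, 78, 1, 21, 51, 98]
Target new root: 533
Try each candidate change and compute the resulting root:
Candidate A: set leaf[6] = 23 -> leaves = [53, 67, 60, 78, 1, 21, 23, 98]
  L0: [53, 67, 60, 78, 1, 21, 23, 98]
  L1: h(53,67)=(53*31+67)%997=713 h(60,78)=(60*31+78)%997=941 h(1,21)=(1*31+21)%997=52 h(23,98)=(23*31+98)%997=811 -> [713, 941, 52, 811]
  L2: h(713,941)=(713*31+941)%997=113 h(52,811)=(52*31+811)%997=429 -> [113, 429]
  L3: h(113,429)=(113*31+429)%997=941 -> [941]
  root = 941 != target 533
Candidate B: set leaf[1] = 98 -> leaves = [53, 98, 60, 78, 1, 21, 51, 98]
  L0: [53, 98, 60, 78, 1, 21, 51, 98]
  L1: h(53,98)=(53*31+98)%997=744 h(60,78)=(60*31+78)%997=941 h(1,21)=(1*31+21)%997=52 h(51,98)=(51*31+98)%997=682 -> [744, 941, 52, 682]
  L2: h(744,941)=(744*31+941)%997=77 h(52,682)=(52*31+682)%997=300 -> [77, 300]
  L3: h(77,300)=(77*31+300)%997=693 -> [693]
  root = 693 != target 533
Candidate C: set leaf[7] = 87 -> leaves = [53, 67, 60, 78, 1, 21, 51, 87]
  L0: [53, 67, 60, 78, 1, 21, 51, 87]
  L1: h(53,67)=(53*31+67)%997=713 h(60,78)=(60*31+78)%997=941 h(1,21)=(1*31+21)%997=52 h(51,87)=(51*31+87)%997=671 -> [713, 941, 52, 671]
  L2: h(713,941)=(713*31+941)%997=113 h(52,671)=(52*31+671)%997=289 -> [113, 289]
  L3: h(113,289)=(113*31+289)%997=801 -> [801]
  root = 801 != target 533
Candidate D: set leaf[5] = 12 -> leaves = [53, 67, 60, 78, 1, 12, 51, 98]
  L0: [53, 67, 60, 78, 1, 12, 51, 98]
  L1: h(53,67)=(53*31+67)%997=713 h(60,78)=(60*31+78)%997=941 h(1,12)=(1*31+12)%997=43 h(51,98)=(51*31+98)%997=682 -> [713, 941, 43, 682]
  L2: h(713,941)=(713*31+941)%997=113 h(43,682)=(43*31+682)%997=21 -> [113, 21]
  L3: h(113,21)=(113*31+21)%997=533 -> [533]
  root = 533 == target 533  ** MATCH **
Candidate D produces the target root.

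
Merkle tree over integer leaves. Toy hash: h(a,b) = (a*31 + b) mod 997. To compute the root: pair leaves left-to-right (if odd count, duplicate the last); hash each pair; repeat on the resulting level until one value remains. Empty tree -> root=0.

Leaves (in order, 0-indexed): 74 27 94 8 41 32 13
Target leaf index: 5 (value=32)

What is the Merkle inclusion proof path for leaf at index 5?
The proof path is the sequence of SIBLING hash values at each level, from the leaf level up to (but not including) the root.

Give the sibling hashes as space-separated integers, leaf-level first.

Answer: 41 416 98

Derivation:
L0 (leaves): [74, 27, 94, 8, 41, 32, 13], target index=5
L1: h(74,27)=(74*31+27)%997=327 [pair 0] h(94,8)=(94*31+8)%997=928 [pair 1] h(41,32)=(41*31+32)%997=306 [pair 2] h(13,13)=(13*31+13)%997=416 [pair 3] -> [327, 928, 306, 416]
  Sibling for proof at L0: 41
L2: h(327,928)=(327*31+928)%997=98 [pair 0] h(306,416)=(306*31+416)%997=929 [pair 1] -> [98, 929]
  Sibling for proof at L1: 416
L3: h(98,929)=(98*31+929)%997=976 [pair 0] -> [976]
  Sibling for proof at L2: 98
Root: 976
Proof path (sibling hashes from leaf to root): [41, 416, 98]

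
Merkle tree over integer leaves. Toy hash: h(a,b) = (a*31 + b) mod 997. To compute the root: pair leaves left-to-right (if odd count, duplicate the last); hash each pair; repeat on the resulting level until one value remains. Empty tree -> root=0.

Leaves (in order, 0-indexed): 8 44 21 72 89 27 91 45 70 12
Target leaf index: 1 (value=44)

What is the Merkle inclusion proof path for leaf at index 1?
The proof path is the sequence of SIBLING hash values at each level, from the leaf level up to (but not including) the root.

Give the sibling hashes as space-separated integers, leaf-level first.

L0 (leaves): [8, 44, 21, 72, 89, 27, 91, 45, 70, 12], target index=1
L1: h(8,44)=(8*31+44)%997=292 [pair 0] h(21,72)=(21*31+72)%997=723 [pair 1] h(89,27)=(89*31+27)%997=792 [pair 2] h(91,45)=(91*31+45)%997=872 [pair 3] h(70,12)=(70*31+12)%997=188 [pair 4] -> [292, 723, 792, 872, 188]
  Sibling for proof at L0: 8
L2: h(292,723)=(292*31+723)%997=802 [pair 0] h(792,872)=(792*31+872)%997=499 [pair 1] h(188,188)=(188*31+188)%997=34 [pair 2] -> [802, 499, 34]
  Sibling for proof at L1: 723
L3: h(802,499)=(802*31+499)%997=436 [pair 0] h(34,34)=(34*31+34)%997=91 [pair 1] -> [436, 91]
  Sibling for proof at L2: 499
L4: h(436,91)=(436*31+91)%997=646 [pair 0] -> [646]
  Sibling for proof at L3: 91
Root: 646
Proof path (sibling hashes from leaf to root): [8, 723, 499, 91]

Answer: 8 723 499 91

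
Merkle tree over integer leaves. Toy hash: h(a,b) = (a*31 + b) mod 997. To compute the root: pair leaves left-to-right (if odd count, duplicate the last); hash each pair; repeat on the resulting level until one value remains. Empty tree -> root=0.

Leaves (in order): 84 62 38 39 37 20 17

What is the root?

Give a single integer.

Answer: 406

Derivation:
L0: [84, 62, 38, 39, 37, 20, 17]
L1: h(84,62)=(84*31+62)%997=672 h(38,39)=(38*31+39)%997=220 h(37,20)=(37*31+20)%997=170 h(17,17)=(17*31+17)%997=544 -> [672, 220, 170, 544]
L2: h(672,220)=(672*31+220)%997=115 h(170,544)=(170*31+544)%997=829 -> [115, 829]
L3: h(115,829)=(115*31+829)%997=406 -> [406]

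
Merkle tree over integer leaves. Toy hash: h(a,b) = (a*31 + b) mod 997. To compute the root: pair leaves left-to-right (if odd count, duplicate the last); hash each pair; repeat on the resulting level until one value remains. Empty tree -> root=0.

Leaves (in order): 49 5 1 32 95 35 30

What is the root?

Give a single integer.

L0: [49, 5, 1, 32, 95, 35, 30]
L1: h(49,5)=(49*31+5)%997=527 h(1,32)=(1*31+32)%997=63 h(95,35)=(95*31+35)%997=986 h(30,30)=(30*31+30)%997=960 -> [527, 63, 986, 960]
L2: h(527,63)=(527*31+63)%997=448 h(986,960)=(986*31+960)%997=619 -> [448, 619]
L3: h(448,619)=(448*31+619)%997=549 -> [549]

Answer: 549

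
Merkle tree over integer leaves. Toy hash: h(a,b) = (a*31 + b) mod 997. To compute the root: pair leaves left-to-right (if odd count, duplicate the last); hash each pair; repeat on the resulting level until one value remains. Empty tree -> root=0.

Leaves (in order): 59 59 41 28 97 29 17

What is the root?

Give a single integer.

L0: [59, 59, 41, 28, 97, 29, 17]
L1: h(59,59)=(59*31+59)%997=891 h(41,28)=(41*31+28)%997=302 h(97,29)=(97*31+29)%997=45 h(17,17)=(17*31+17)%997=544 -> [891, 302, 45, 544]
L2: h(891,302)=(891*31+302)%997=7 h(45,544)=(45*31+544)%997=942 -> [7, 942]
L3: h(7,942)=(7*31+942)%997=162 -> [162]

Answer: 162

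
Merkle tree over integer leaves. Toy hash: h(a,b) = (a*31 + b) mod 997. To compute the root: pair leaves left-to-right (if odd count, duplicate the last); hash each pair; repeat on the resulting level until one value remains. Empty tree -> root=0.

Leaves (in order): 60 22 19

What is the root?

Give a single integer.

Answer: 127

Derivation:
L0: [60, 22, 19]
L1: h(60,22)=(60*31+22)%997=885 h(19,19)=(19*31+19)%997=608 -> [885, 608]
L2: h(885,608)=(885*31+608)%997=127 -> [127]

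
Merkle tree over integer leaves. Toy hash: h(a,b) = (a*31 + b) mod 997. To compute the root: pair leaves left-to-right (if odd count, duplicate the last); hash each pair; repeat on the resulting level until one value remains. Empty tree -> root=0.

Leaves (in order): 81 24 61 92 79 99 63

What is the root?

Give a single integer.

Answer: 370

Derivation:
L0: [81, 24, 61, 92, 79, 99, 63]
L1: h(81,24)=(81*31+24)%997=541 h(61,92)=(61*31+92)%997=986 h(79,99)=(79*31+99)%997=554 h(63,63)=(63*31+63)%997=22 -> [541, 986, 554, 22]
L2: h(541,986)=(541*31+986)%997=808 h(554,22)=(554*31+22)%997=247 -> [808, 247]
L3: h(808,247)=(808*31+247)%997=370 -> [370]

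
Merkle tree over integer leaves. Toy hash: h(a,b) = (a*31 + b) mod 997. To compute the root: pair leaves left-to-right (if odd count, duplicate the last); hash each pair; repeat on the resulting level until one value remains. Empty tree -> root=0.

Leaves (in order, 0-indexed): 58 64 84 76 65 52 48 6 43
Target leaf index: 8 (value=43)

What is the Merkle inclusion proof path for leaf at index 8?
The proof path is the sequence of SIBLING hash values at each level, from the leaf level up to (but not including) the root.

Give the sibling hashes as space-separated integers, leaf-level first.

L0 (leaves): [58, 64, 84, 76, 65, 52, 48, 6, 43], target index=8
L1: h(58,64)=(58*31+64)%997=865 [pair 0] h(84,76)=(84*31+76)%997=686 [pair 1] h(65,52)=(65*31+52)%997=73 [pair 2] h(48,6)=(48*31+6)%997=497 [pair 3] h(43,43)=(43*31+43)%997=379 [pair 4] -> [865, 686, 73, 497, 379]
  Sibling for proof at L0: 43
L2: h(865,686)=(865*31+686)%997=582 [pair 0] h(73,497)=(73*31+497)%997=766 [pair 1] h(379,379)=(379*31+379)%997=164 [pair 2] -> [582, 766, 164]
  Sibling for proof at L1: 379
L3: h(582,766)=(582*31+766)%997=862 [pair 0] h(164,164)=(164*31+164)%997=263 [pair 1] -> [862, 263]
  Sibling for proof at L2: 164
L4: h(862,263)=(862*31+263)%997=66 [pair 0] -> [66]
  Sibling for proof at L3: 862
Root: 66
Proof path (sibling hashes from leaf to root): [43, 379, 164, 862]

Answer: 43 379 164 862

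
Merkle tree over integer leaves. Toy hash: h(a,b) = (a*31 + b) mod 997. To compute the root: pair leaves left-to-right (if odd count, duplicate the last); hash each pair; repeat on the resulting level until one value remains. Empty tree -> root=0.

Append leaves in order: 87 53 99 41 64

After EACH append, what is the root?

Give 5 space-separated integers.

After append 87 (leaves=[87]):
  L0: [87]
  root=87
After append 53 (leaves=[87, 53]):
  L0: [87, 53]
  L1: h(87,53)=(87*31+53)%997=756 -> [756]
  root=756
After append 99 (leaves=[87, 53, 99]):
  L0: [87, 53, 99]
  L1: h(87,53)=(87*31+53)%997=756 h(99,99)=(99*31+99)%997=177 -> [756, 177]
  L2: h(756,177)=(756*31+177)%997=682 -> [682]
  root=682
After append 41 (leaves=[87, 53, 99, 41]):
  L0: [87, 53, 99, 41]
  L1: h(87,53)=(87*31+53)%997=756 h(99,41)=(99*31+41)%997=119 -> [756, 119]
  L2: h(756,119)=(756*31+119)%997=624 -> [624]
  root=624
After append 64 (leaves=[87, 53, 99, 41, 64]):
  L0: [87, 53, 99, 41, 64]
  L1: h(87,53)=(87*31+53)%997=756 h(99,41)=(99*31+41)%997=119 h(64,64)=(64*31+64)%997=54 -> [756, 119, 54]
  L2: h(756,119)=(756*31+119)%997=624 h(54,54)=(54*31+54)%997=731 -> [624, 731]
  L3: h(624,731)=(624*31+731)%997=135 -> [135]
  root=135

Answer: 87 756 682 624 135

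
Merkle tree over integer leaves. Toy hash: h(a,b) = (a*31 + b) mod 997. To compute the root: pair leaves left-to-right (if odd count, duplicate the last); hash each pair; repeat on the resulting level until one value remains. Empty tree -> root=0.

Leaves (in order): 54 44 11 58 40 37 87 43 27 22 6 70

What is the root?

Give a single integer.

Answer: 528

Derivation:
L0: [54, 44, 11, 58, 40, 37, 87, 43, 27, 22, 6, 70]
L1: h(54,44)=(54*31+44)%997=721 h(11,58)=(11*31+58)%997=399 h(40,37)=(40*31+37)%997=280 h(87,43)=(87*31+43)%997=746 h(27,22)=(27*31+22)%997=859 h(6,70)=(6*31+70)%997=256 -> [721, 399, 280, 746, 859, 256]
L2: h(721,399)=(721*31+399)%997=816 h(280,746)=(280*31+746)%997=453 h(859,256)=(859*31+256)%997=963 -> [816, 453, 963]
L3: h(816,453)=(816*31+453)%997=824 h(963,963)=(963*31+963)%997=906 -> [824, 906]
L4: h(824,906)=(824*31+906)%997=528 -> [528]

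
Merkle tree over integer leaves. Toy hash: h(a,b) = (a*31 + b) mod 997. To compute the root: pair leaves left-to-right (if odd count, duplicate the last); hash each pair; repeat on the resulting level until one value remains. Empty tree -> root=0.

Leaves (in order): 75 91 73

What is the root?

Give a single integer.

Answer: 463

Derivation:
L0: [75, 91, 73]
L1: h(75,91)=(75*31+91)%997=422 h(73,73)=(73*31+73)%997=342 -> [422, 342]
L2: h(422,342)=(422*31+342)%997=463 -> [463]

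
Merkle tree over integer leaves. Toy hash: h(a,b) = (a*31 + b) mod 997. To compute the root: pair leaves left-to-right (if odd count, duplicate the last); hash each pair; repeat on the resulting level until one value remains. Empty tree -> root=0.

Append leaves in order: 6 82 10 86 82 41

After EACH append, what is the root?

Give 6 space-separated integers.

After append 6 (leaves=[6]):
  L0: [6]
  root=6
After append 82 (leaves=[6, 82]):
  L0: [6, 82]
  L1: h(6,82)=(6*31+82)%997=268 -> [268]
  root=268
After append 10 (leaves=[6, 82, 10]):
  L0: [6, 82, 10]
  L1: h(6,82)=(6*31+82)%997=268 h(10,10)=(10*31+10)%997=320 -> [268, 320]
  L2: h(268,320)=(268*31+320)%997=652 -> [652]
  root=652
After append 86 (leaves=[6, 82, 10, 86]):
  L0: [6, 82, 10, 86]
  L1: h(6,82)=(6*31+82)%997=268 h(10,86)=(10*31+86)%997=396 -> [268, 396]
  L2: h(268,396)=(268*31+396)%997=728 -> [728]
  root=728
After append 82 (leaves=[6, 82, 10, 86, 82]):
  L0: [6, 82, 10, 86, 82]
  L1: h(6,82)=(6*31+82)%997=268 h(10,86)=(10*31+86)%997=396 h(82,82)=(82*31+82)%997=630 -> [268, 396, 630]
  L2: h(268,396)=(268*31+396)%997=728 h(630,630)=(630*31+630)%997=220 -> [728, 220]
  L3: h(728,220)=(728*31+220)%997=854 -> [854]
  root=854
After append 41 (leaves=[6, 82, 10, 86, 82, 41]):
  L0: [6, 82, 10, 86, 82, 41]
  L1: h(6,82)=(6*31+82)%997=268 h(10,86)=(10*31+86)%997=396 h(82,41)=(82*31+41)%997=589 -> [268, 396, 589]
  L2: h(268,396)=(268*31+396)%997=728 h(589,589)=(589*31+589)%997=902 -> [728, 902]
  L3: h(728,902)=(728*31+902)%997=539 -> [539]
  root=539

Answer: 6 268 652 728 854 539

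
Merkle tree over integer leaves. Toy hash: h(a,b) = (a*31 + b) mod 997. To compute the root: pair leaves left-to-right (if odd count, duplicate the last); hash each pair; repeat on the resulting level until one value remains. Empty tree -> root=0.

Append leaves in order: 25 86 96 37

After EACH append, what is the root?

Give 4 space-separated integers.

After append 25 (leaves=[25]):
  L0: [25]
  root=25
After append 86 (leaves=[25, 86]):
  L0: [25, 86]
  L1: h(25,86)=(25*31+86)%997=861 -> [861]
  root=861
After append 96 (leaves=[25, 86, 96]):
  L0: [25, 86, 96]
  L1: h(25,86)=(25*31+86)%997=861 h(96,96)=(96*31+96)%997=81 -> [861, 81]
  L2: h(861,81)=(861*31+81)%997=850 -> [850]
  root=850
After append 37 (leaves=[25, 86, 96, 37]):
  L0: [25, 86, 96, 37]
  L1: h(25,86)=(25*31+86)%997=861 h(96,37)=(96*31+37)%997=22 -> [861, 22]
  L2: h(861,22)=(861*31+22)%997=791 -> [791]
  root=791

Answer: 25 861 850 791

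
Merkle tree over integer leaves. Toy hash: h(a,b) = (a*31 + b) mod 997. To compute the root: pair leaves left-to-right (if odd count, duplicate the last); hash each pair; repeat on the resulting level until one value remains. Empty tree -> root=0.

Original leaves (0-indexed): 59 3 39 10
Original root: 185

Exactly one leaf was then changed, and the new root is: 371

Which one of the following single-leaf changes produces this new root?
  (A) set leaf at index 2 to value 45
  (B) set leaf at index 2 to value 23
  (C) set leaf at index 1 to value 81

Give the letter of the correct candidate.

Original leaves: [59, 3, 39, 10]
Target new root: 371
Try each candidate change and compute the resulting root:
Candidate A: set leaf[2] = 45 -> leaves = [59, 3, 45, 10]
  L0: [59, 3, 45, 10]
  L1: h(59,3)=(59*31+3)%997=835 h(45,10)=(45*31+10)%997=408 -> [835, 408]
  L2: h(835,408)=(835*31+408)%997=371 -> [371]
  root = 371 == target 371  ** MATCH **
Candidate B: set leaf[2] = 23 -> leaves = [59, 3, 23, 10]
  L0: [59, 3, 23, 10]
  L1: h(59,3)=(59*31+3)%997=835 h(23,10)=(23*31+10)%997=723 -> [835, 723]
  L2: h(835,723)=(835*31+723)%997=686 -> [686]
  root = 686 != target 371
Candidate C: set leaf[1] = 81 -> leaves = [59, 81, 39, 10]
  L0: [59, 81, 39, 10]
  L1: h(59,81)=(59*31+81)%997=913 h(39,10)=(39*31+10)%997=222 -> [913, 222]
  L2: h(913,222)=(913*31+222)%997=609 -> [609]
  root = 609 != target 371
Candidate A produces the target root.

Answer: A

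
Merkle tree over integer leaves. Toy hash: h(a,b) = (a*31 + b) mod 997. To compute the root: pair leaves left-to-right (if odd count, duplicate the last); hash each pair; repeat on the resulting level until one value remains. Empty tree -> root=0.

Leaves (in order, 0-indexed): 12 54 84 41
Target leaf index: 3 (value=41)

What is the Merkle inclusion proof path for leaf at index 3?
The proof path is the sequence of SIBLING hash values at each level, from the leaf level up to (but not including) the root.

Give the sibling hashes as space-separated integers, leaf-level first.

Answer: 84 426

Derivation:
L0 (leaves): [12, 54, 84, 41], target index=3
L1: h(12,54)=(12*31+54)%997=426 [pair 0] h(84,41)=(84*31+41)%997=651 [pair 1] -> [426, 651]
  Sibling for proof at L0: 84
L2: h(426,651)=(426*31+651)%997=896 [pair 0] -> [896]
  Sibling for proof at L1: 426
Root: 896
Proof path (sibling hashes from leaf to root): [84, 426]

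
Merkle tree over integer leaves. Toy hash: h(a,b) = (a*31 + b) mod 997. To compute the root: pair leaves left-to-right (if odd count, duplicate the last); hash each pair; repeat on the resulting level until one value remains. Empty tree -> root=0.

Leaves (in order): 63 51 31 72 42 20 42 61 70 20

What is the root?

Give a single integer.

L0: [63, 51, 31, 72, 42, 20, 42, 61, 70, 20]
L1: h(63,51)=(63*31+51)%997=10 h(31,72)=(31*31+72)%997=36 h(42,20)=(42*31+20)%997=325 h(42,61)=(42*31+61)%997=366 h(70,20)=(70*31+20)%997=196 -> [10, 36, 325, 366, 196]
L2: h(10,36)=(10*31+36)%997=346 h(325,366)=(325*31+366)%997=471 h(196,196)=(196*31+196)%997=290 -> [346, 471, 290]
L3: h(346,471)=(346*31+471)%997=230 h(290,290)=(290*31+290)%997=307 -> [230, 307]
L4: h(230,307)=(230*31+307)%997=458 -> [458]

Answer: 458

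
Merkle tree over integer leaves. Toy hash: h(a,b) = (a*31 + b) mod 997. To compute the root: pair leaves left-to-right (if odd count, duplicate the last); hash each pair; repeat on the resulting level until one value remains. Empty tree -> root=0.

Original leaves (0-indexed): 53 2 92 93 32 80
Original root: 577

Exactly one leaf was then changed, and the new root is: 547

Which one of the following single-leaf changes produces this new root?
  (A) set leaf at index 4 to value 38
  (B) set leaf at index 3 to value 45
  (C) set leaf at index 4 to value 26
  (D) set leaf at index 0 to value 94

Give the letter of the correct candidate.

Original leaves: [53, 2, 92, 93, 32, 80]
Target new root: 547
Try each candidate change and compute the resulting root:
Candidate A: set leaf[4] = 38 -> leaves = [53, 2, 92, 93, 38, 80]
  L0: [53, 2, 92, 93, 38, 80]
  L1: h(53,2)=(53*31+2)%997=648 h(92,93)=(92*31+93)%997=951 h(38,80)=(38*31+80)%997=261 -> [648, 951, 261]
  L2: h(648,951)=(648*31+951)%997=102 h(261,261)=(261*31+261)%997=376 -> [102, 376]
  L3: h(102,376)=(102*31+376)%997=547 -> [547]
  root = 547 == target 547  ** MATCH **
Candidate B: set leaf[3] = 45 -> leaves = [53, 2, 92, 45, 32, 80]
  L0: [53, 2, 92, 45, 32, 80]
  L1: h(53,2)=(53*31+2)%997=648 h(92,45)=(92*31+45)%997=903 h(32,80)=(32*31+80)%997=75 -> [648, 903, 75]
  L2: h(648,903)=(648*31+903)%997=54 h(75,75)=(75*31+75)%997=406 -> [54, 406]
  L3: h(54,406)=(54*31+406)%997=86 -> [86]
  root = 86 != target 547
Candidate C: set leaf[4] = 26 -> leaves = [53, 2, 92, 93, 26, 80]
  L0: [53, 2, 92, 93, 26, 80]
  L1: h(53,2)=(53*31+2)%997=648 h(92,93)=(92*31+93)%997=951 h(26,80)=(26*31+80)%997=886 -> [648, 951, 886]
  L2: h(648,951)=(648*31+951)%997=102 h(886,886)=(886*31+886)%997=436 -> [102, 436]
  L3: h(102,436)=(102*31+436)%997=607 -> [607]
  root = 607 != target 547
Candidate D: set leaf[0] = 94 -> leaves = [94, 2, 92, 93, 32, 80]
  L0: [94, 2, 92, 93, 32, 80]
  L1: h(94,2)=(94*31+2)%997=922 h(92,93)=(92*31+93)%997=951 h(32,80)=(32*31+80)%997=75 -> [922, 951, 75]
  L2: h(922,951)=(922*31+951)%997=620 h(75,75)=(75*31+75)%997=406 -> [620, 406]
  L3: h(620,406)=(620*31+406)%997=683 -> [683]
  root = 683 != target 547
Candidate A produces the target root.

Answer: A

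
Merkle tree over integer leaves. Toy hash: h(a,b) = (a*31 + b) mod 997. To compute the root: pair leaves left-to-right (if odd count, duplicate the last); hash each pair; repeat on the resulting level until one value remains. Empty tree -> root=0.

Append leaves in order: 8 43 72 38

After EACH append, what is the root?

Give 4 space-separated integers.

Answer: 8 291 358 324

Derivation:
After append 8 (leaves=[8]):
  L0: [8]
  root=8
After append 43 (leaves=[8, 43]):
  L0: [8, 43]
  L1: h(8,43)=(8*31+43)%997=291 -> [291]
  root=291
After append 72 (leaves=[8, 43, 72]):
  L0: [8, 43, 72]
  L1: h(8,43)=(8*31+43)%997=291 h(72,72)=(72*31+72)%997=310 -> [291, 310]
  L2: h(291,310)=(291*31+310)%997=358 -> [358]
  root=358
After append 38 (leaves=[8, 43, 72, 38]):
  L0: [8, 43, 72, 38]
  L1: h(8,43)=(8*31+43)%997=291 h(72,38)=(72*31+38)%997=276 -> [291, 276]
  L2: h(291,276)=(291*31+276)%997=324 -> [324]
  root=324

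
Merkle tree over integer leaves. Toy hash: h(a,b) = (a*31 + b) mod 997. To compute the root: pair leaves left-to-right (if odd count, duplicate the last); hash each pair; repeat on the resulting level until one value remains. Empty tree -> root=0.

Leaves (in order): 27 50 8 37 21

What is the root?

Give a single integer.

L0: [27, 50, 8, 37, 21]
L1: h(27,50)=(27*31+50)%997=887 h(8,37)=(8*31+37)%997=285 h(21,21)=(21*31+21)%997=672 -> [887, 285, 672]
L2: h(887,285)=(887*31+285)%997=863 h(672,672)=(672*31+672)%997=567 -> [863, 567]
L3: h(863,567)=(863*31+567)%997=401 -> [401]

Answer: 401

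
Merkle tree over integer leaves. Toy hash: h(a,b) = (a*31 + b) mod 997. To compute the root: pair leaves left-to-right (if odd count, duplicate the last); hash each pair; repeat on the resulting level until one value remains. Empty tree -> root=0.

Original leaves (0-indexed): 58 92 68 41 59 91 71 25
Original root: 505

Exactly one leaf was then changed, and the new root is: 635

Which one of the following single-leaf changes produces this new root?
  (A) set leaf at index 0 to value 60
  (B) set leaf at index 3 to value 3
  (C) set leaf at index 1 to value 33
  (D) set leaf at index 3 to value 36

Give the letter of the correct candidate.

Original leaves: [58, 92, 68, 41, 59, 91, 71, 25]
Target new root: 635
Try each candidate change and compute the resulting root:
Candidate A: set leaf[0] = 60 -> leaves = [60, 92, 68, 41, 59, 91, 71, 25]
  L0: [60, 92, 68, 41, 59, 91, 71, 25]
  L1: h(60,92)=(60*31+92)%997=955 h(68,41)=(68*31+41)%997=155 h(59,91)=(59*31+91)%997=923 h(71,25)=(71*31+25)%997=232 -> [955, 155, 923, 232]
  L2: h(955,155)=(955*31+155)%997=847 h(923,232)=(923*31+232)%997=929 -> [847, 929]
  L3: h(847,929)=(847*31+929)%997=267 -> [267]
  root = 267 != target 635
Candidate B: set leaf[3] = 3 -> leaves = [58, 92, 68, 3, 59, 91, 71, 25]
  L0: [58, 92, 68, 3, 59, 91, 71, 25]
  L1: h(58,92)=(58*31+92)%997=893 h(68,3)=(68*31+3)%997=117 h(59,91)=(59*31+91)%997=923 h(71,25)=(71*31+25)%997=232 -> [893, 117, 923, 232]
  L2: h(893,117)=(893*31+117)%997=881 h(923,232)=(923*31+232)%997=929 -> [881, 929]
  L3: h(881,929)=(881*31+929)%997=324 -> [324]
  root = 324 != target 635
Candidate C: set leaf[1] = 33 -> leaves = [58, 33, 68, 41, 59, 91, 71, 25]
  L0: [58, 33, 68, 41, 59, 91, 71, 25]
  L1: h(58,33)=(58*31+33)%997=834 h(68,41)=(68*31+41)%997=155 h(59,91)=(59*31+91)%997=923 h(71,25)=(71*31+25)%997=232 -> [834, 155, 923, 232]
  L2: h(834,155)=(834*31+155)%997=87 h(923,232)=(923*31+232)%997=929 -> [87, 929]
  L3: h(87,929)=(87*31+929)%997=635 -> [635]
  root = 635 == target 635  ** MATCH **
Candidate D: set leaf[3] = 36 -> leaves = [58, 92, 68, 36, 59, 91, 71, 25]
  L0: [58, 92, 68, 36, 59, 91, 71, 25]
  L1: h(58,92)=(58*31+92)%997=893 h(68,36)=(68*31+36)%997=150 h(59,91)=(59*31+91)%997=923 h(71,25)=(71*31+25)%997=232 -> [893, 150, 923, 232]
  L2: h(893,150)=(893*31+150)%997=914 h(923,232)=(923*31+232)%997=929 -> [914, 929]
  L3: h(914,929)=(914*31+929)%997=350 -> [350]
  root = 350 != target 635
Candidate C produces the target root.

Answer: C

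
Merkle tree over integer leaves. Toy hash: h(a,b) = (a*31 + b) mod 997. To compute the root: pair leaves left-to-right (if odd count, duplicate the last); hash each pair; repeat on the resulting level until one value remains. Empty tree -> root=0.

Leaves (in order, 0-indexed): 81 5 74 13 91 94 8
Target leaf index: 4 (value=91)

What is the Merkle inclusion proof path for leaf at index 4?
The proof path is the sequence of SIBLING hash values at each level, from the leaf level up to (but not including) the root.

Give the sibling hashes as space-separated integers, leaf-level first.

L0 (leaves): [81, 5, 74, 13, 91, 94, 8], target index=4
L1: h(81,5)=(81*31+5)%997=522 [pair 0] h(74,13)=(74*31+13)%997=313 [pair 1] h(91,94)=(91*31+94)%997=921 [pair 2] h(8,8)=(8*31+8)%997=256 [pair 3] -> [522, 313, 921, 256]
  Sibling for proof at L0: 94
L2: h(522,313)=(522*31+313)%997=543 [pair 0] h(921,256)=(921*31+256)%997=891 [pair 1] -> [543, 891]
  Sibling for proof at L1: 256
L3: h(543,891)=(543*31+891)%997=775 [pair 0] -> [775]
  Sibling for proof at L2: 543
Root: 775
Proof path (sibling hashes from leaf to root): [94, 256, 543]

Answer: 94 256 543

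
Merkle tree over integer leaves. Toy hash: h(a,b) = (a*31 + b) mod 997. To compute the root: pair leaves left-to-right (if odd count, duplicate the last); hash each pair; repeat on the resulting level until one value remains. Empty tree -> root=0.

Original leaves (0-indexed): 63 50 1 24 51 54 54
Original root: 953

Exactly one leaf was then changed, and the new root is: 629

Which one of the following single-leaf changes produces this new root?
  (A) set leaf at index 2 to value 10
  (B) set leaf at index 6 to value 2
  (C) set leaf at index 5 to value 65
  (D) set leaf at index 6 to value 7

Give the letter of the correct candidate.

Answer: A

Derivation:
Original leaves: [63, 50, 1, 24, 51, 54, 54]
Target new root: 629
Try each candidate change and compute the resulting root:
Candidate A: set leaf[2] = 10 -> leaves = [63, 50, 10, 24, 51, 54, 54]
  L0: [63, 50, 10, 24, 51, 54, 54]
  L1: h(63,50)=(63*31+50)%997=9 h(10,24)=(10*31+24)%997=334 h(51,54)=(51*31+54)%997=638 h(54,54)=(54*31+54)%997=731 -> [9, 334, 638, 731]
  L2: h(9,334)=(9*31+334)%997=613 h(638,731)=(638*31+731)%997=569 -> [613, 569]
  L3: h(613,569)=(613*31+569)%997=629 -> [629]
  root = 629 == target 629  ** MATCH **
Candidate B: set leaf[6] = 2 -> leaves = [63, 50, 1, 24, 51, 54, 2]
  L0: [63, 50, 1, 24, 51, 54, 2]
  L1: h(63,50)=(63*31+50)%997=9 h(1,24)=(1*31+24)%997=55 h(51,54)=(51*31+54)%997=638 h(2,2)=(2*31+2)%997=64 -> [9, 55, 638, 64]
  L2: h(9,55)=(9*31+55)%997=334 h(638,64)=(638*31+64)%997=899 -> [334, 899]
  L3: h(334,899)=(334*31+899)%997=286 -> [286]
  root = 286 != target 629
Candidate C: set leaf[5] = 65 -> leaves = [63, 50, 1, 24, 51, 65, 54]
  L0: [63, 50, 1, 24, 51, 65, 54]
  L1: h(63,50)=(63*31+50)%997=9 h(1,24)=(1*31+24)%997=55 h(51,65)=(51*31+65)%997=649 h(54,54)=(54*31+54)%997=731 -> [9, 55, 649, 731]
  L2: h(9,55)=(9*31+55)%997=334 h(649,731)=(649*31+731)%997=910 -> [334, 910]
  L3: h(334,910)=(334*31+910)%997=297 -> [297]
  root = 297 != target 629
Candidate D: set leaf[6] = 7 -> leaves = [63, 50, 1, 24, 51, 54, 7]
  L0: [63, 50, 1, 24, 51, 54, 7]
  L1: h(63,50)=(63*31+50)%997=9 h(1,24)=(1*31+24)%997=55 h(51,54)=(51*31+54)%997=638 h(7,7)=(7*31+7)%997=224 -> [9, 55, 638, 224]
  L2: h(9,55)=(9*31+55)%997=334 h(638,224)=(638*31+224)%997=62 -> [334, 62]
  L3: h(334,62)=(334*31+62)%997=446 -> [446]
  root = 446 != target 629
Candidate A produces the target root.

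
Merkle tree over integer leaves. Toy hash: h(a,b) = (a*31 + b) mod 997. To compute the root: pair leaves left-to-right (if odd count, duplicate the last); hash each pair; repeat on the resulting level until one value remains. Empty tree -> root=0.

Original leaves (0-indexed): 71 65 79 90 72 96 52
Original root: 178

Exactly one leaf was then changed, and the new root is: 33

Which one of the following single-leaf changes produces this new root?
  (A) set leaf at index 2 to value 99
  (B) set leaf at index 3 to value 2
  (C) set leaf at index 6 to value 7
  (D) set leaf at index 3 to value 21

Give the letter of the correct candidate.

Answer: D

Derivation:
Original leaves: [71, 65, 79, 90, 72, 96, 52]
Target new root: 33
Try each candidate change and compute the resulting root:
Candidate A: set leaf[2] = 99 -> leaves = [71, 65, 99, 90, 72, 96, 52]
  L0: [71, 65, 99, 90, 72, 96, 52]
  L1: h(71,65)=(71*31+65)%997=272 h(99,90)=(99*31+90)%997=168 h(72,96)=(72*31+96)%997=334 h(52,52)=(52*31+52)%997=667 -> [272, 168, 334, 667]
  L2: h(272,168)=(272*31+168)%997=624 h(334,667)=(334*31+667)%997=54 -> [624, 54]
  L3: h(624,54)=(624*31+54)%997=455 -> [455]
  root = 455 != target 33
Candidate B: set leaf[3] = 2 -> leaves = [71, 65, 79, 2, 72, 96, 52]
  L0: [71, 65, 79, 2, 72, 96, 52]
  L1: h(71,65)=(71*31+65)%997=272 h(79,2)=(79*31+2)%997=457 h(72,96)=(72*31+96)%997=334 h(52,52)=(52*31+52)%997=667 -> [272, 457, 334, 667]
  L2: h(272,457)=(272*31+457)%997=913 h(334,667)=(334*31+667)%997=54 -> [913, 54]
  L3: h(913,54)=(913*31+54)%997=441 -> [441]
  root = 441 != target 33
Candidate C: set leaf[6] = 7 -> leaves = [71, 65, 79, 90, 72, 96, 7]
  L0: [71, 65, 79, 90, 72, 96, 7]
  L1: h(71,65)=(71*31+65)%997=272 h(79,90)=(79*31+90)%997=545 h(72,96)=(72*31+96)%997=334 h(7,7)=(7*31+7)%997=224 -> [272, 545, 334, 224]
  L2: h(272,545)=(272*31+545)%997=4 h(334,224)=(334*31+224)%997=608 -> [4, 608]
  L3: h(4,608)=(4*31+608)%997=732 -> [732]
  root = 732 != target 33
Candidate D: set leaf[3] = 21 -> leaves = [71, 65, 79, 21, 72, 96, 52]
  L0: [71, 65, 79, 21, 72, 96, 52]
  L1: h(71,65)=(71*31+65)%997=272 h(79,21)=(79*31+21)%997=476 h(72,96)=(72*31+96)%997=334 h(52,52)=(52*31+52)%997=667 -> [272, 476, 334, 667]
  L2: h(272,476)=(272*31+476)%997=932 h(334,667)=(334*31+667)%997=54 -> [932, 54]
  L3: h(932,54)=(932*31+54)%997=33 -> [33]
  root = 33 == target 33  ** MATCH **
Candidate D produces the target root.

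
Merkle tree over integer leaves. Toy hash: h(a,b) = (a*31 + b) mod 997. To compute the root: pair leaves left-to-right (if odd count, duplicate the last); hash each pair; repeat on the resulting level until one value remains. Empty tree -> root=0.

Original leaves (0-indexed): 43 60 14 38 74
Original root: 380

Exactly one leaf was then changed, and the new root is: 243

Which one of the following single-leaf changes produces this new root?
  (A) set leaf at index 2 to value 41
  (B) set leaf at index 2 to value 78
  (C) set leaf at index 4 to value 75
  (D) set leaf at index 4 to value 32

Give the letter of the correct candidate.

Original leaves: [43, 60, 14, 38, 74]
Target new root: 243
Try each candidate change and compute the resulting root:
Candidate A: set leaf[2] = 41 -> leaves = [43, 60, 41, 38, 74]
  L0: [43, 60, 41, 38, 74]
  L1: h(43,60)=(43*31+60)%997=396 h(41,38)=(41*31+38)%997=312 h(74,74)=(74*31+74)%997=374 -> [396, 312, 374]
  L2: h(396,312)=(396*31+312)%997=624 h(374,374)=(374*31+374)%997=4 -> [624, 4]
  L3: h(624,4)=(624*31+4)%997=405 -> [405]
  root = 405 != target 243
Candidate B: set leaf[2] = 78 -> leaves = [43, 60, 78, 38, 74]
  L0: [43, 60, 78, 38, 74]
  L1: h(43,60)=(43*31+60)%997=396 h(78,38)=(78*31+38)%997=462 h(74,74)=(74*31+74)%997=374 -> [396, 462, 374]
  L2: h(396,462)=(396*31+462)%997=774 h(374,374)=(374*31+374)%997=4 -> [774, 4]
  L3: h(774,4)=(774*31+4)%997=70 -> [70]
  root = 70 != target 243
Candidate C: set leaf[4] = 75 -> leaves = [43, 60, 14, 38, 75]
  L0: [43, 60, 14, 38, 75]
  L1: h(43,60)=(43*31+60)%997=396 h(14,38)=(14*31+38)%997=472 h(75,75)=(75*31+75)%997=406 -> [396, 472, 406]
  L2: h(396,472)=(396*31+472)%997=784 h(406,406)=(406*31+406)%997=31 -> [784, 31]
  L3: h(784,31)=(784*31+31)%997=407 -> [407]
  root = 407 != target 243
Candidate D: set leaf[4] = 32 -> leaves = [43, 60, 14, 38, 32]
  L0: [43, 60, 14, 38, 32]
  L1: h(43,60)=(43*31+60)%997=396 h(14,38)=(14*31+38)%997=472 h(32,32)=(32*31+32)%997=27 -> [396, 472, 27]
  L2: h(396,472)=(396*31+472)%997=784 h(27,27)=(27*31+27)%997=864 -> [784, 864]
  L3: h(784,864)=(784*31+864)%997=243 -> [243]
  root = 243 == target 243  ** MATCH **
Candidate D produces the target root.

Answer: D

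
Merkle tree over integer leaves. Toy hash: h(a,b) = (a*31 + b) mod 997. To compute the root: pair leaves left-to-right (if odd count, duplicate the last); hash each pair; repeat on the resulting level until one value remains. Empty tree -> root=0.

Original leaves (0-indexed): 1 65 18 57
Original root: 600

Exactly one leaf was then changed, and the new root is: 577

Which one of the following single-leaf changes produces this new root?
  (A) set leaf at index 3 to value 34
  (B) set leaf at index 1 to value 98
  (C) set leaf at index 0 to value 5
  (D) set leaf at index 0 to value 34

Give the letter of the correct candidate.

Original leaves: [1, 65, 18, 57]
Target new root: 577
Try each candidate change and compute the resulting root:
Candidate A: set leaf[3] = 34 -> leaves = [1, 65, 18, 34]
  L0: [1, 65, 18, 34]
  L1: h(1,65)=(1*31+65)%997=96 h(18,34)=(18*31+34)%997=592 -> [96, 592]
  L2: h(96,592)=(96*31+592)%997=577 -> [577]
  root = 577 == target 577  ** MATCH **
Candidate B: set leaf[1] = 98 -> leaves = [1, 98, 18, 57]
  L0: [1, 98, 18, 57]
  L1: h(1,98)=(1*31+98)%997=129 h(18,57)=(18*31+57)%997=615 -> [129, 615]
  L2: h(129,615)=(129*31+615)%997=626 -> [626]
  root = 626 != target 577
Candidate C: set leaf[0] = 5 -> leaves = [5, 65, 18, 57]
  L0: [5, 65, 18, 57]
  L1: h(5,65)=(5*31+65)%997=220 h(18,57)=(18*31+57)%997=615 -> [220, 615]
  L2: h(220,615)=(220*31+615)%997=456 -> [456]
  root = 456 != target 577
Candidate D: set leaf[0] = 34 -> leaves = [34, 65, 18, 57]
  L0: [34, 65, 18, 57]
  L1: h(34,65)=(34*31+65)%997=122 h(18,57)=(18*31+57)%997=615 -> [122, 615]
  L2: h(122,615)=(122*31+615)%997=409 -> [409]
  root = 409 != target 577
Candidate A produces the target root.

Answer: A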